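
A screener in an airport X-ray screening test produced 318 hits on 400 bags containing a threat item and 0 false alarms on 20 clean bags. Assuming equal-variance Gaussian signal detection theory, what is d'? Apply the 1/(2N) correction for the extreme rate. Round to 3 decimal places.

The false-alarm rate is 0/20 = 0, so apply the 1/(2N) correction: FA → 1/(2·20) = 0.02500.
z(H) = z(0.79500) = 0.8239
z(FA) = z(0.02500) = -1.9600
d' = 0.8239 − (-1.9600) = 2.7839

d' = 2.784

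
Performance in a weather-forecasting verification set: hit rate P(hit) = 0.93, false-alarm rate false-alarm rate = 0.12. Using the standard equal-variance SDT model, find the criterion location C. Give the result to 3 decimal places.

z(0.93) = 1.4758, z(0.12) = -1.1750
c = −½·[z(H) + z(FA)] = −0.5 × (1.4758 + (-1.1750)) = -0.1504

C = -0.150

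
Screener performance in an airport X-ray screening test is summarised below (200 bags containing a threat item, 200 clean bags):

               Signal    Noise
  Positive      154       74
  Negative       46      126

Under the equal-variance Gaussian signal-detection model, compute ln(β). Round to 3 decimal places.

H = 154/200 = 0.7700
FA = 74/200 = 0.3700
Φ⁻¹(H) = 0.7388
Φ⁻¹(FA) = -0.3319
ln β = −½·[z(H)² − z(FA)²] = −0.5 × (0.5458 − 0.1102) = -0.2178

ln β = -0.218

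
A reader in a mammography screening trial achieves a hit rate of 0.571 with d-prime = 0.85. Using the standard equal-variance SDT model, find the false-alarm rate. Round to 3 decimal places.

z(hit rate) = z(0.571) = 0.1789
z(FA) = z(H) − d' = 0.1789 − 0.85 = -0.6711
false-alarm rate = Φ(-0.6711) = 0.2511

false-alarm rate = 0.251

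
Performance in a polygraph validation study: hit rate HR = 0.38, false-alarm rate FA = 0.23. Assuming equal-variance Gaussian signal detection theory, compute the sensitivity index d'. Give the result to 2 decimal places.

d' = 0.43

Φ⁻¹(H) = Φ⁻¹(0.38) = -0.3055
Φ⁻¹(FA) = Φ⁻¹(0.23) = -0.7388
d' = z(H) − z(FA) = -0.3055 − (-0.7388) = 0.4333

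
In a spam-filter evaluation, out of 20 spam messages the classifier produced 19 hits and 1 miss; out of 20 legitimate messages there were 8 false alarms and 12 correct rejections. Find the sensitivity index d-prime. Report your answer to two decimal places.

d-prime = 1.90

H = 19/20 = 0.9500
FA = 8/20 = 0.4000
Φ⁻¹(0.9500) = 1.645, Φ⁻¹(0.4000) = -0.253
d' = z(H) − z(FA) = 1.645 − (-0.253) = 1.898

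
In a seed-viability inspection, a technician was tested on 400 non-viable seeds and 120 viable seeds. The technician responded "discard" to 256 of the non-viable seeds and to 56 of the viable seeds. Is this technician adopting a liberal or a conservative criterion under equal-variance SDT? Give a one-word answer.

z(H) = 0.358, z(FA) = -0.084
c = −½·(z(H) + z(FA)) = -0.137
c < 0 → liberal criterion (biased toward responding “yes”).

liberal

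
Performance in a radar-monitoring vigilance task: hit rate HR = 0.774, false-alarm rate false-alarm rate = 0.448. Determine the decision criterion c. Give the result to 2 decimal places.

c = -0.31

z(H) = z(0.774) = 0.7521
z(FA) = z(0.448) = -0.1307
c = −½·[z(H) + z(FA)] = −0.5 × (0.7521 + (-0.1307)) = -0.3107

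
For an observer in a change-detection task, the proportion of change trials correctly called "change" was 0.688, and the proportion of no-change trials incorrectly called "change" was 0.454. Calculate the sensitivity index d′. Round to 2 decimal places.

Φ⁻¹(H) = 0.490
Φ⁻¹(FA) = -0.116
d' = z(H) − z(FA) = 0.490 − (-0.116) = 0.606

d′ = 0.61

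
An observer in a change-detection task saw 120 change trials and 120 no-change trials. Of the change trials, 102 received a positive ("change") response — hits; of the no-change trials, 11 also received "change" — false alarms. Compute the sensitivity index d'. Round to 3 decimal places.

H = 102/120 = 0.8500
FA = 11/120 = 0.0917
z(H) = 1.0364
z(FA) = -1.3304
d' = z(H) − z(FA) = 1.0364 − (-1.3304) = 2.3668

d' = 2.367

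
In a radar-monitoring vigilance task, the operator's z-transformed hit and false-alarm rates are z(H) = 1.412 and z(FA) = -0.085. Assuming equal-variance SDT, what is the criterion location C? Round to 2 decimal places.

C = -0.66

c = −½·[z(H) + z(FA)] = −½·(1.412 + (-0.085)) = -0.6635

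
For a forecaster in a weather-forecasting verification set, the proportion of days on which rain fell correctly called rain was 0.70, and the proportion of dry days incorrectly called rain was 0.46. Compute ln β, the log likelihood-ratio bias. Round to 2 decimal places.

z(H) = 0.524
z(FA) = -0.100
ln β = −½·[z(H)² − z(FA)²] = −0.5 × (0.275 − 0.010) = -0.1325

ln β = -0.13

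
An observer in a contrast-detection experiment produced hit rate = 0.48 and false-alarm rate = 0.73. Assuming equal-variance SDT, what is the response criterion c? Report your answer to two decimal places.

c = -0.28

z(H) = -0.050
z(FA) = 0.613
c = −½·[z(H) + z(FA)] = −0.5 × (-0.050 + 0.613) = -0.2815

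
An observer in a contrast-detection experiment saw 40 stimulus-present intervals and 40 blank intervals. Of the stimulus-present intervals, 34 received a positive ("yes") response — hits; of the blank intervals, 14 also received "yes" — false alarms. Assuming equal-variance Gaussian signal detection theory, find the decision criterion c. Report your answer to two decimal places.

H = 34/40 = 0.8500
FA = 14/40 = 0.3500
z(H) = z(0.8500) = 1.036
z(FA) = z(0.3500) = -0.385
c = −½·[z(H) + z(FA)] = −0.5 × (1.036 + (-0.385)) = -0.3255
c < 0: the observer has a liberal response bias.

c = -0.33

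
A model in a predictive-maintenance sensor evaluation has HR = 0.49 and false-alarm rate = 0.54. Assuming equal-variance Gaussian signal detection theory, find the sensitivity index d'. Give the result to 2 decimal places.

d' = -0.13

Φ⁻¹(H) = Φ⁻¹(0.49) = -0.025
Φ⁻¹(FA) = Φ⁻¹(0.54) = 0.100
d' = z(H) − z(FA) = -0.025 − 0.100 = -0.125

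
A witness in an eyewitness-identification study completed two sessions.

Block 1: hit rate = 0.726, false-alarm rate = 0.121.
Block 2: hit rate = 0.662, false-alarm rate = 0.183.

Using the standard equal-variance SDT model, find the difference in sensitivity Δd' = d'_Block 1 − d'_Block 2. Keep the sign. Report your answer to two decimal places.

Δd' = 0.45

Block 1: z(0.726) = 0.601, z(0.121) = -1.170, d' = 1.771
Block 2: z(0.662) = 0.418, z(0.183) = -0.904, d' = 1.322
Δd' = d'_Block 1 − d'_Block 2 = 1.771 − 1.322 = 0.449
Block 1 has the higher sensitivity.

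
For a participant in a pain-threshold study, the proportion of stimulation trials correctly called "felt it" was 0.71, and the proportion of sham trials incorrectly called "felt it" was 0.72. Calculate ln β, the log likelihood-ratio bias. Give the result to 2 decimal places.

z(0.71) = 0.553, z(0.72) = 0.583
ln β = −½·[z(H)² − z(FA)²] = −0.5 × (0.306 − 0.340) = 0.017

ln β = 0.02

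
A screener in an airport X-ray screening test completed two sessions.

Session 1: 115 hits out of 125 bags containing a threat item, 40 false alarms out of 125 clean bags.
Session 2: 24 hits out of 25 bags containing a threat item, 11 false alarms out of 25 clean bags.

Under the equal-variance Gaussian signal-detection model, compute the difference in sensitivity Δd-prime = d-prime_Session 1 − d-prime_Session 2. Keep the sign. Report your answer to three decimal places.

Session 1: z(0.9200) = 1.4051, z(0.3200) = -0.4677, d' = 1.8728
Session 2: z(0.9600) = 1.7507, z(0.4400) = -0.1510, d' = 1.9017
Δd' = d'_Session 1 − d'_Session 2 = 1.8728 − 1.9017 = -0.0289
Session 2 has the higher sensitivity.

Δd-prime = -0.029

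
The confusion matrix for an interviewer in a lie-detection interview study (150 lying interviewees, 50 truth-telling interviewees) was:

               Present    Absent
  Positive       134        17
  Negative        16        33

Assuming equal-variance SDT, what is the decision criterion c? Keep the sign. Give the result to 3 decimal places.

H = 134/150 = 0.8933
FA = 17/50 = 0.3400
z(H) = z(0.8933) = 1.2443
z(FA) = z(0.3400) = -0.4125
c = −½·[z(H) + z(FA)] = −0.5 × (1.2443 + (-0.4125)) = -0.4159

c = -0.416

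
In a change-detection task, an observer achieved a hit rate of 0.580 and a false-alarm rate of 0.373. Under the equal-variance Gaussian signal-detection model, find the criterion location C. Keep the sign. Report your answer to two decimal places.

Φ⁻¹(H) = Φ⁻¹(0.580) = 0.2019
Φ⁻¹(FA) = Φ⁻¹(0.373) = -0.3239
c = −½·[z(H) + z(FA)] = −0.5 × (0.2019 + (-0.3239)) = 0.0610

C = 0.06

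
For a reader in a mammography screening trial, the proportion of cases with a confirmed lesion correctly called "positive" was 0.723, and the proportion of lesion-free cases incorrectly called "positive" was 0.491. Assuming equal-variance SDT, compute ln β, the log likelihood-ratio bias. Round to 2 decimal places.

Φ⁻¹(H) = Φ⁻¹(0.723) = 0.592
Φ⁻¹(FA) = Φ⁻¹(0.491) = -0.023
ln β = −½·[z(H)² − z(FA)²] = −0.5 × (0.350 − 0.001) = -0.1745

ln β = -0.17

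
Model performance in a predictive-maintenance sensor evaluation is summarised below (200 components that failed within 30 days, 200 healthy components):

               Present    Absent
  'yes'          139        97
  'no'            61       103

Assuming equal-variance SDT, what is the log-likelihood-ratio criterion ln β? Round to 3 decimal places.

ln β = -0.129

H = 139/200 = 0.6950
FA = 97/200 = 0.4850
z(0.6950) = 0.5101, z(0.4850) = -0.0376
ln β = −½·[z(H)² − z(FA)²] = −0.5 × (0.2602 − 0.0014) = -0.1294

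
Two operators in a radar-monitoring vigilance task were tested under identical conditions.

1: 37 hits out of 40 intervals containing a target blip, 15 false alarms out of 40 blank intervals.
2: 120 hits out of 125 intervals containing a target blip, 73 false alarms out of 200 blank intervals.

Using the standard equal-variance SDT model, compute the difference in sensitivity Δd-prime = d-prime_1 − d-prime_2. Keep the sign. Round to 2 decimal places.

1: z(0.9250) = 1.440, z(0.3750) = -0.319, d' = 1.759
2: z(0.9600) = 1.751, z(0.3650) = -0.345, d' = 2.096
Δd' = d'_1 − d'_2 = 1.759 − 2.096 = -0.337
2 has the higher sensitivity.

Δd-prime = -0.34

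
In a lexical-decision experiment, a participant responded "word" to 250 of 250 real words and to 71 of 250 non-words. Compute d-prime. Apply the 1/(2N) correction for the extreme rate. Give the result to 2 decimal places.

d-prime = 3.45

The hit rate is 250/250 = 1, so apply the 1/(2N) correction: H → 1 − 1/(2·250) = 0.99800.
z(H) = z(0.99800) = 2.878
z(FA) = z(0.28400) = -0.571
d' = 2.878 − (-0.571) = 3.449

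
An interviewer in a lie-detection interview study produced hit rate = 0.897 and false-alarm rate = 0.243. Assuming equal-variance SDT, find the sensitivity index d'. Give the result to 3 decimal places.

d' = 1.961

z(H) = z(0.897) = 1.2646
z(FA) = z(0.243) = -0.6967
d' = z(H) − z(FA) = 1.2646 − (-0.6967) = 1.9613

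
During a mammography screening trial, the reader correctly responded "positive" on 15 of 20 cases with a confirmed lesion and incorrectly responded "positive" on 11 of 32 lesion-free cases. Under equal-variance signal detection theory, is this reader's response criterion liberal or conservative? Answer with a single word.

liberal

z(H) = 0.674, z(FA) = -0.402
c = −½·(z(H) + z(FA)) = -0.136
c < 0 → liberal criterion (biased toward responding “yes”).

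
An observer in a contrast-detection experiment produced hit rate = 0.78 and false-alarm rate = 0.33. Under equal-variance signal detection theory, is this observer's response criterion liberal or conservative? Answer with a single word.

liberal

z(H) = 0.772, z(FA) = -0.440
c = −½·(z(H) + z(FA)) = -0.166
c < 0 → liberal criterion (biased toward responding “yes”).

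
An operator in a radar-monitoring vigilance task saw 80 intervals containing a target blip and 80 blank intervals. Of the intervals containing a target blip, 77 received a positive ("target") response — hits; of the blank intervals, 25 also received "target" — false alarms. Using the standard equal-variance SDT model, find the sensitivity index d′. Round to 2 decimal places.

H = 77/80 = 0.9625
FA = 25/80 = 0.3125
z(H) = z(0.9625) = 1.7805
z(FA) = z(0.3125) = -0.4888
d' = z(H) − z(FA) = 1.7805 − (-0.4888) = 2.2693

d′ = 2.27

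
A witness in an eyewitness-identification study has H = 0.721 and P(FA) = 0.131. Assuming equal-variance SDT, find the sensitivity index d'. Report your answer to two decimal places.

d' = 1.71

z(0.721) = 0.5858, z(0.131) = -1.1217
d' = z(H) − z(FA) = 0.5858 − (-1.1217) = 1.7075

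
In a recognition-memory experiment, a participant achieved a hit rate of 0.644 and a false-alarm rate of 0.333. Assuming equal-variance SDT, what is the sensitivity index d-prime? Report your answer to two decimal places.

z(0.644) = 0.3692, z(0.333) = -0.4316
d' = z(H) − z(FA) = 0.3692 − (-0.4316) = 0.8008

d-prime = 0.80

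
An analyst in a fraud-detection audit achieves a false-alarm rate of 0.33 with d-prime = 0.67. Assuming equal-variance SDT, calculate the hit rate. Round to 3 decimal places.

hit rate = 0.591

z(false-alarm rate) = z(0.33) = -0.4399
z(H) = z(FA) + d' = -0.4399 + 0.67 = 0.2301
hit rate = Φ(0.2301) = 0.5910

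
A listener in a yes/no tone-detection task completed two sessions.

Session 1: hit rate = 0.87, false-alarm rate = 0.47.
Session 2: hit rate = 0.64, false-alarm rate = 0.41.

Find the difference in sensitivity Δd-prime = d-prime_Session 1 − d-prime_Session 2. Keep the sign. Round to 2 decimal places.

Session 1: z(0.87) = 1.126, z(0.47) = -0.075, d' = 1.201
Session 2: z(0.64) = 0.358, z(0.41) = -0.228, d' = 0.586
Δd' = d'_Session 1 − d'_Session 2 = 1.201 − 0.586 = 0.615
Session 1 has the higher sensitivity.

Δd-prime = 0.62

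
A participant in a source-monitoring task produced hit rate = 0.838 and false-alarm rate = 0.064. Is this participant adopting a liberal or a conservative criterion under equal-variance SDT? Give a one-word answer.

z(H) = 0.986, z(FA) = -1.522
c = −½·(z(H) + z(FA)) = 0.268
c > 0 → conservative criterion (biased toward responding “no”).

conservative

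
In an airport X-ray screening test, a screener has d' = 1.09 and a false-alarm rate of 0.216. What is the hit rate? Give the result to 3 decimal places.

z(false-alarm rate) = z(0.216) = -0.7858
z(H) = z(FA) + d' = -0.7858 + 1.09 = 0.3042
hit rate = Φ(0.3042) = 0.6195

hit rate = 0.620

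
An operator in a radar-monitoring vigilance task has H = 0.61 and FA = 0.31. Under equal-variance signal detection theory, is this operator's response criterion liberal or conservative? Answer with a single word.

conservative

z(H) = 0.279, z(FA) = -0.496
c = −½·(z(H) + z(FA)) = 0.1085
c > 0 → conservative criterion (biased toward responding “no”).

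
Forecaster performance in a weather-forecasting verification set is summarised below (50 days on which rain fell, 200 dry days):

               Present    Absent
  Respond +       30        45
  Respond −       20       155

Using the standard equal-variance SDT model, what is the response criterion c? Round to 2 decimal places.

c = 0.25

H = 30/50 = 0.6000
FA = 45/200 = 0.2250
z(0.6000) = 0.2533, z(0.2250) = -0.7554
c = −½·[z(H) + z(FA)] = −0.5 × (0.2533 + (-0.7554)) = 0.25105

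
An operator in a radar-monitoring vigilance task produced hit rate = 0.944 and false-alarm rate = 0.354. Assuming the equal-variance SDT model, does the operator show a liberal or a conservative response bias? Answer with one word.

liberal

z(H) = 1.589, z(FA) = -0.375
c = −½·(z(H) + z(FA)) = -0.607
c < 0 → liberal criterion (biased toward responding “yes”).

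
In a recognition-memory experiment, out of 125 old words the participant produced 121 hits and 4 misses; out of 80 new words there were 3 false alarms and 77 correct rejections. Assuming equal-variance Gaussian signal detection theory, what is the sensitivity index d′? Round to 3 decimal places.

d′ = 3.633

H = 121/125 = 0.9680
FA = 3/80 = 0.0375
Φ⁻¹(0.9680) = 1.8522, Φ⁻¹(0.0375) = -1.7805
d' = z(H) − z(FA) = 1.8522 − (-1.7805) = 3.6327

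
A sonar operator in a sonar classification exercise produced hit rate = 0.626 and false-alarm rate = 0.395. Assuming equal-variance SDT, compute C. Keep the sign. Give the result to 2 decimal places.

z(0.626) = 0.3213, z(0.395) = -0.2663
c = −½·[z(H) + z(FA)] = −0.5 × (0.3213 + (-0.2663)) = -0.0275

C = -0.03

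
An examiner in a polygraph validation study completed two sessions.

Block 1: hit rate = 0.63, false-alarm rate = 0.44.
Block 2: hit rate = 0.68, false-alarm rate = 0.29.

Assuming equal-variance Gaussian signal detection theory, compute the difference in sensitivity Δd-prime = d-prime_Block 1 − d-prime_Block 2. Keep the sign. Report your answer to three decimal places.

Block 1: z(0.63) = 0.3319, z(0.44) = -0.1510, d' = 0.4829
Block 2: z(0.68) = 0.4677, z(0.29) = -0.5534, d' = 1.0211
Δd' = d'_Block 1 − d'_Block 2 = 0.4829 − 1.0211 = -0.5382
Block 2 has the higher sensitivity.

Δd-prime = -0.538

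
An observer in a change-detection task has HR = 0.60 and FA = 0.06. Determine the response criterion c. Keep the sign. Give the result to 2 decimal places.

c = 0.65

Φ⁻¹(0.60) = 0.253, Φ⁻¹(0.06) = -1.555
c = −½·[z(H) + z(FA)] = −0.5 × (0.253 + (-1.555)) = 0.651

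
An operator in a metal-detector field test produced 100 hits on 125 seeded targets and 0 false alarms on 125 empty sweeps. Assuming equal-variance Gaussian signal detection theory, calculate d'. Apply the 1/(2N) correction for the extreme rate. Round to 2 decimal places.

d' = 3.49

The false-alarm rate is 0/125 = 0, so apply the 1/(2N) correction: FA → 1/(2·125) = 0.00400.
z(H) = z(0.80000) = 0.842
z(FA) = z(0.00400) = -2.652
d' = 0.842 − (-2.652) = 3.494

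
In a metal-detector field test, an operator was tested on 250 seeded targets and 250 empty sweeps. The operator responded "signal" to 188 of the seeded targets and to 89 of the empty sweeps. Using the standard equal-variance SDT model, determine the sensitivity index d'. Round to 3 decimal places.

d' = 1.050

H = 188/250 = 0.7520
FA = 89/250 = 0.3560
z(H) = 0.6808
z(FA) = -0.3692
d' = z(H) − z(FA) = 0.6808 − (-0.3692) = 1.0500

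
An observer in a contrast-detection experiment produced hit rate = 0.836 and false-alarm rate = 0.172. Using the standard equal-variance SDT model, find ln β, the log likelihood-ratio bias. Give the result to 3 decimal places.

ln β = -0.031

Φ⁻¹(H) = Φ⁻¹(0.836) = 0.9782
Φ⁻¹(FA) = Φ⁻¹(0.172) = -0.9463
ln β = −½·[z(H)² − z(FA)²] = −0.5 × (0.9569 − 0.8955) = -0.0307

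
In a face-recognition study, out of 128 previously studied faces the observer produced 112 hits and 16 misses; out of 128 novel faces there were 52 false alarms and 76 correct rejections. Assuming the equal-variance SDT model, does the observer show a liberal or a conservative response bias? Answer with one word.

z(H) = 1.150, z(FA) = -0.237
c = −½·(z(H) + z(FA)) = -0.4565
c < 0 → liberal criterion (biased toward responding “yes”).

liberal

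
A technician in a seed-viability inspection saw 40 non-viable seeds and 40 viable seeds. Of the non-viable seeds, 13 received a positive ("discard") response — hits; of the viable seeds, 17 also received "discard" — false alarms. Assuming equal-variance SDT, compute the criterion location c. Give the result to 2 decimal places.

c = 0.32

H = 13/40 = 0.3250
FA = 17/40 = 0.4250
Φ⁻¹(0.3250) = -0.4538, Φ⁻¹(0.4250) = -0.1891
c = −½·[z(H) + z(FA)] = −0.5 × (-0.4538 + (-0.1891)) = 0.32145
c > 0: the technician has a conservative response bias.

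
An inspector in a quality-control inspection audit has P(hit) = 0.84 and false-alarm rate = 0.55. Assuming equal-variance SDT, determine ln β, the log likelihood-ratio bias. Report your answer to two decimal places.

z(H) = z(0.84) = 0.994
z(FA) = z(0.55) = 0.126
ln β = −½·[z(H)² − z(FA)²] = −0.5 × (0.988 − 0.016) = -0.486

ln β = -0.49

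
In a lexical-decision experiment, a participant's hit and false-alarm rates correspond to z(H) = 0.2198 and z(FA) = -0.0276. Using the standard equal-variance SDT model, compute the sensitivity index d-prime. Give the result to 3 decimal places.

d' = z(H) − z(FA) = 0.2198 − (-0.0276) = 0.2474

d-prime = 0.247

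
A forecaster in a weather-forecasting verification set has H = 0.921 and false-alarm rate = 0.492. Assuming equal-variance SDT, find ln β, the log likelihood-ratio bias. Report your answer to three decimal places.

ln β = -0.996

z(H) = z(0.921) = 1.4118
z(FA) = z(0.492) = -0.0201
ln β = −½·[z(H)² − z(FA)²] = −0.5 × (1.9932 − 0.0004) = -0.9964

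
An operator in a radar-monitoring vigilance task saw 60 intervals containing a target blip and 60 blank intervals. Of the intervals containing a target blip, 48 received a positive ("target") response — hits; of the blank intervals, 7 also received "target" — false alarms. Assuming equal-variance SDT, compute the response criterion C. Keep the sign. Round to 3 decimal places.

C = 0.175

H = 48/60 = 0.8000
FA = 7/60 = 0.1167
z(0.8000) = 0.8416, z(0.1167) = -1.1916
c = −½·[z(H) + z(FA)] = −0.5 × (0.8416 + (-1.1916)) = 0.1750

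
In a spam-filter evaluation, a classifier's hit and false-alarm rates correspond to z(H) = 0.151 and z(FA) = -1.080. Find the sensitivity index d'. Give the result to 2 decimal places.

d' = 1.23

d' = z(H) − z(FA) = 0.151 − (-1.080) = 1.231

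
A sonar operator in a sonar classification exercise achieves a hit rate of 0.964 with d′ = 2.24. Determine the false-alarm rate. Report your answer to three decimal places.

false-alarm rate = 0.330

z(hit rate) = z(0.964) = 1.7991
z(FA) = z(H) − d' = 1.7991 − 2.24 = -0.4409
false-alarm rate = Φ(-0.4409) = 0.3296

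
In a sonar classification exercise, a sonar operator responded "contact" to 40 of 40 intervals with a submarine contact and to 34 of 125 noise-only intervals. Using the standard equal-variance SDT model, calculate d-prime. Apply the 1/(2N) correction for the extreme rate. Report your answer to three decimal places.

d-prime = 2.848

The hit rate is 40/40 = 1, so apply the 1/(2N) correction: H → 1 − 1/(2·40) = 0.98750.
z(H) = z(0.98750) = 2.2414
z(FA) = z(0.27200) = -0.6068
d' = 2.2414 − (-0.6068) = 2.8482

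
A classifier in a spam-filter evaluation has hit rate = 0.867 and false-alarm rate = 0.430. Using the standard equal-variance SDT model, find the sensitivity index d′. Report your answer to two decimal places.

z(H) = z(0.867) = 1.112
z(FA) = z(0.430) = -0.176
d' = z(H) − z(FA) = 1.112 − (-0.176) = 1.288

d′ = 1.29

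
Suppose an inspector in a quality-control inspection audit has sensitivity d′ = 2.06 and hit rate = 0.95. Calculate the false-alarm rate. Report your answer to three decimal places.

z(hit rate) = z(0.95) = 1.6449
z(FA) = z(H) − d' = 1.6449 − 2.06 = -0.4151
false-alarm rate = Φ(-0.4151) = 0.3390

false-alarm rate = 0.339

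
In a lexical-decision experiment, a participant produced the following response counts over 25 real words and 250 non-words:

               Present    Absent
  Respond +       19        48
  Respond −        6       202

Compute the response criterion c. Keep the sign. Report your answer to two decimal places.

H = 19/25 = 0.7600
FA = 48/250 = 0.1920
z(0.7600) = 0.706, z(0.1920) = -0.871
c = −½·[z(H) + z(FA)] = −0.5 × (0.706 + (-0.871)) = 0.0825
c > 0: the participant has a conservative response bias.

c = 0.08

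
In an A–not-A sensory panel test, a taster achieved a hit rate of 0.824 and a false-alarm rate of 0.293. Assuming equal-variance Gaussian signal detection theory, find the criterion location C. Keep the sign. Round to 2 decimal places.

C = -0.19

z(0.824) = 0.931, z(0.293) = -0.545
c = −½·[z(H) + z(FA)] = −0.5 × (0.931 + (-0.545)) = -0.193
c < 0: the taster has a liberal response bias.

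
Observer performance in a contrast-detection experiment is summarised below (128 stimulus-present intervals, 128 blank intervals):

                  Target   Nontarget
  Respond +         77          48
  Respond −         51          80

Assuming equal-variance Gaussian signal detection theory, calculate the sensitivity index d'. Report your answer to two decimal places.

H = 77/128 = 0.6016
FA = 48/128 = 0.3750
z(H) = z(0.6016) = 0.257
z(FA) = z(0.3750) = -0.319
d' = z(H) − z(FA) = 0.257 − (-0.319) = 0.576

d' = 0.58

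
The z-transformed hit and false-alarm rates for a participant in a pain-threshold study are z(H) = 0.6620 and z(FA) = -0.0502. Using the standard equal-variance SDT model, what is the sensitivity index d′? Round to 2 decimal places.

d' = z(H) − z(FA) = 0.6620 − (-0.0502) = 0.7122

d′ = 0.71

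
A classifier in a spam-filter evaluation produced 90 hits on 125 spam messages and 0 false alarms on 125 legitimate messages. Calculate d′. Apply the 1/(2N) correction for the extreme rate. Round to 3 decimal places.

The false-alarm rate is 0/125 = 0, so apply the 1/(2N) correction: FA → 1/(2·125) = 0.00400.
z(H) = z(0.72000) = 0.5828
z(FA) = z(0.00400) = -2.6521
d' = 0.5828 − (-2.6521) = 3.2349

d′ = 3.235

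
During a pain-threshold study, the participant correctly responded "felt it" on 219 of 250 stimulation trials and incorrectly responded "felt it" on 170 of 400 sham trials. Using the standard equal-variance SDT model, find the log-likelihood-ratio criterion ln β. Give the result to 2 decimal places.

ln β = -0.65

H = 219/250 = 0.8760
FA = 170/400 = 0.4250
z(H) = z(0.8760) = 1.155
z(FA) = z(0.4250) = -0.189
ln β = −½·[z(H)² − z(FA)²] = −0.5 × (1.334 − 0.036) = -0.649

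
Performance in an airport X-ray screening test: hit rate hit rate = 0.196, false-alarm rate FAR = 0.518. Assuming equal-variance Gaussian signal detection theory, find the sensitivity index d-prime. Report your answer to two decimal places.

d-prime = -0.90

z(H) = z(0.196) = -0.8560
z(FA) = z(0.518) = 0.0451
d' = z(H) − z(FA) = -0.8560 − 0.0451 = -0.9011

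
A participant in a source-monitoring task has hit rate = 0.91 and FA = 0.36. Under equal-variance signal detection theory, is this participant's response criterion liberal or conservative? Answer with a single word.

liberal

z(H) = 1.341, z(FA) = -0.358
c = −½·(z(H) + z(FA)) = -0.4915
c < 0 → liberal criterion (biased toward responding “yes”).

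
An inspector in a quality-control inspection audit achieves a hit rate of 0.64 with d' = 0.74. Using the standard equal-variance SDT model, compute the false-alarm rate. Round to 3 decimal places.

false-alarm rate = 0.351

z(hit rate) = z(0.64) = 0.3585
z(FA) = z(H) − d' = 0.3585 − 0.74 = -0.3815
false-alarm rate = Φ(-0.3815) = 0.3514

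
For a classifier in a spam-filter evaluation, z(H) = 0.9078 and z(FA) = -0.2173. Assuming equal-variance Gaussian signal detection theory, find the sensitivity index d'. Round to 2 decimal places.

d' = z(H) − z(FA) = 0.9078 − (-0.2173) = 1.1251

d' = 1.13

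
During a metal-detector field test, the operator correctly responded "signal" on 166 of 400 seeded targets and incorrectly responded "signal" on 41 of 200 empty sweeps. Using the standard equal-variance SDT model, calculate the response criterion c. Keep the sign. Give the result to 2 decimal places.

c = 0.52

H = 166/400 = 0.4150
FA = 41/200 = 0.2050
z(H) = -0.215
z(FA) = -0.824
c = −½·[z(H) + z(FA)] = −0.5 × (-0.215 + (-0.824)) = 0.5195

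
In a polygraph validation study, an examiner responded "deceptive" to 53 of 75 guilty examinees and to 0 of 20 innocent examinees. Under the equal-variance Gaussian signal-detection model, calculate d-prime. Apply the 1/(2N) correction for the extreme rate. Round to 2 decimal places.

d-prime = 2.50

The false-alarm rate is 0/20 = 0, so apply the 1/(2N) correction: FA → 1/(2·20) = 0.02500.
z(H) = z(0.70667) = 0.544
z(FA) = z(0.02500) = -1.960
d' = 0.544 − (-1.960) = 2.504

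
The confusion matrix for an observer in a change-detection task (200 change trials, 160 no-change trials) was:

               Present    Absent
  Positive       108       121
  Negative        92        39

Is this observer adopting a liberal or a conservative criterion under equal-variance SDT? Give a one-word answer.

liberal

z(H) = 0.100, z(FA) = 0.694
c = −½·(z(H) + z(FA)) = -0.397
c < 0 → liberal criterion (biased toward responding “yes”).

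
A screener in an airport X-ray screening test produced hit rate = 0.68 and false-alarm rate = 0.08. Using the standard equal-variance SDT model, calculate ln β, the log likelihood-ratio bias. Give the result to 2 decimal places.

ln β = 0.88

Φ⁻¹(H) = Φ⁻¹(0.68) = 0.468
Φ⁻¹(FA) = Φ⁻¹(0.08) = -1.405
ln β = −½·[z(H)² − z(FA)²] = −0.5 × (0.219 − 1.974) = 0.8775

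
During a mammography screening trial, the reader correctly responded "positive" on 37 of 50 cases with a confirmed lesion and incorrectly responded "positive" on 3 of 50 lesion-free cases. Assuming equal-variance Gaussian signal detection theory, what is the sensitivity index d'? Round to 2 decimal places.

H = 37/50 = 0.7400
FA = 3/50 = 0.0600
Φ⁻¹(0.7400) = 0.6433, Φ⁻¹(0.0600) = -1.5548
d' = z(H) − z(FA) = 0.6433 − (-1.5548) = 2.1981

d' = 2.20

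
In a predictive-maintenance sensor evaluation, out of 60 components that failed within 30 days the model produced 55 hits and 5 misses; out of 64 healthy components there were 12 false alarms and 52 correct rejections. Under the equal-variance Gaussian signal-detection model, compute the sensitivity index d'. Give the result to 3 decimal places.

H = 55/60 = 0.9167
FA = 12/64 = 0.1875
Φ⁻¹(H) = Φ⁻¹(0.9167) = 1.3832
Φ⁻¹(FA) = Φ⁻¹(0.1875) = -0.8871
d' = z(H) − z(FA) = 1.3832 − (-0.8871) = 2.2703

d' = 2.270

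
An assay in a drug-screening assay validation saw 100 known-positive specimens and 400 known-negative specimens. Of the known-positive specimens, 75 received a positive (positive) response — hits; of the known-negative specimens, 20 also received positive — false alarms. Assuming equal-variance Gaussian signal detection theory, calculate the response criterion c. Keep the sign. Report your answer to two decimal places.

H = 75/100 = 0.7500
FA = 20/400 = 0.0500
z(0.7500) = 0.674, z(0.0500) = -1.645
c = −½·[z(H) + z(FA)] = −0.5 × (0.674 + (-1.645)) = 0.4855
c > 0: the assay has a conservative response bias.

c = 0.49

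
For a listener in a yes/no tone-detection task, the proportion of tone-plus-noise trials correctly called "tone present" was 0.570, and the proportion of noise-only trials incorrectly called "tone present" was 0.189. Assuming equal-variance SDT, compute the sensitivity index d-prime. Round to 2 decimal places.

Φ⁻¹(H) = Φ⁻¹(0.570) = 0.1764
Φ⁻¹(FA) = Φ⁻¹(0.189) = -0.8816
d' = z(H) − z(FA) = 0.1764 − (-0.8816) = 1.0580

d-prime = 1.06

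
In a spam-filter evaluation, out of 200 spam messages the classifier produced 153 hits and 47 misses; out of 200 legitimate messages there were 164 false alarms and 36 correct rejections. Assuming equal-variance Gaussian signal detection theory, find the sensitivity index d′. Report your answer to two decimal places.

d′ = -0.19

H = 153/200 = 0.7650
FA = 164/200 = 0.8200
z(0.7650) = 0.722, z(0.8200) = 0.915
d' = z(H) − z(FA) = 0.722 − 0.915 = -0.193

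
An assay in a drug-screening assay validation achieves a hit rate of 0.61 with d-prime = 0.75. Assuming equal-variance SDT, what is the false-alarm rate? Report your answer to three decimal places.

z(hit rate) = z(0.61) = 0.2793
z(FA) = z(H) − d' = 0.2793 − 0.75 = -0.4707
false-alarm rate = Φ(-0.4707) = 0.3189

false-alarm rate = 0.319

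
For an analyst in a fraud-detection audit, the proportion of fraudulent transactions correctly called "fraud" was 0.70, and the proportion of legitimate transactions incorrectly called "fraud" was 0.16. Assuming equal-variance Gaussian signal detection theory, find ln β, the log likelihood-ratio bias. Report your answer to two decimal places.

z(0.70) = 0.524, z(0.16) = -0.994
ln β = −½·[z(H)² − z(FA)²] = −0.5 × (0.275 − 0.988) = 0.3565

ln β = 0.36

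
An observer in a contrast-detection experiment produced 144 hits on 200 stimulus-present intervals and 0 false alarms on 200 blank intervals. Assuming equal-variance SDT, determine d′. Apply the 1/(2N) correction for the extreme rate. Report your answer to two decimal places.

d′ = 3.39

The false-alarm rate is 0/200 = 0, so apply the 1/(2N) correction: FA → 1/(2·200) = 0.00250.
z(H) = z(0.72000) = 0.583
z(FA) = z(0.00250) = -2.807
d' = 0.583 − (-2.807) = 3.390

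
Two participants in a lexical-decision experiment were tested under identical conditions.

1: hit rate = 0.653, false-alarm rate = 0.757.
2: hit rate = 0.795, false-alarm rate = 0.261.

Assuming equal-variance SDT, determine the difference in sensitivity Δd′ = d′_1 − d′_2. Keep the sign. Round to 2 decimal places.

1: z(0.653) = 0.393, z(0.757) = 0.697, d' = -0.304
2: z(0.795) = 0.824, z(0.261) = -0.640, d' = 1.464
Δd' = d'_1 − d'_2 = -0.304 − 1.464 = -1.768
2 has the higher sensitivity.

Δd′ = -1.77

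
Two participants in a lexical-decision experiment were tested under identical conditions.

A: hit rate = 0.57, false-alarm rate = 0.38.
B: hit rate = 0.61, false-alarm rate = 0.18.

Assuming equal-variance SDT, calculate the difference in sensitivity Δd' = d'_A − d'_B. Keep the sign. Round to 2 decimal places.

Δd' = -0.71

A: z(0.57) = 0.176, z(0.38) = -0.305, d' = 0.481
B: z(0.61) = 0.279, z(0.18) = -0.915, d' = 1.194
Δd' = d'_A − d'_B = 0.481 − 1.194 = -0.713
B has the higher sensitivity.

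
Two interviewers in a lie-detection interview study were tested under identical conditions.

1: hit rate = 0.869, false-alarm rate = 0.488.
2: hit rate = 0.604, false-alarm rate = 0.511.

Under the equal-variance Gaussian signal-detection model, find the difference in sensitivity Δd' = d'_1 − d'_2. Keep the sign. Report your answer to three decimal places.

Δd' = 0.916

1: z(0.869) = 1.1217, z(0.488) = -0.0301, d' = 1.1518
2: z(0.604) = 0.2637, z(0.511) = 0.0276, d' = 0.2361
Δd' = d'_1 − d'_2 = 1.1518 − 0.2361 = 0.9157
1 has the higher sensitivity.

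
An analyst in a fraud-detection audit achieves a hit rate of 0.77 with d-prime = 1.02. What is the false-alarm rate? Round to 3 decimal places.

false-alarm rate = 0.389

z(hit rate) = z(0.77) = 0.7388
z(FA) = z(H) − d' = 0.7388 − 1.02 = -0.2812
false-alarm rate = Φ(-0.2812) = 0.3893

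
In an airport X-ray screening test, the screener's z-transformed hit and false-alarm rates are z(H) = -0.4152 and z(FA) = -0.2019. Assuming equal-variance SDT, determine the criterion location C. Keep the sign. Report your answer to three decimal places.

c = −½·[z(H) + z(FA)] = −½·(-0.4152 + (-0.2019)) = 0.30855

C = 0.309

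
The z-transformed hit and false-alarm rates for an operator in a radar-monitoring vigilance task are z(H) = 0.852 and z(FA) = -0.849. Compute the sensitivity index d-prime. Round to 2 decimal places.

d' = z(H) − z(FA) = 0.852 − (-0.849) = 1.701

d-prime = 1.70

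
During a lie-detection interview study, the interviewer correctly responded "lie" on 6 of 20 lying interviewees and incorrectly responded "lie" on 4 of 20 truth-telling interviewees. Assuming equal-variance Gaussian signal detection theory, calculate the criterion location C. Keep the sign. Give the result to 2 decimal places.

H = 6/20 = 0.3000
FA = 4/20 = 0.2000
Φ⁻¹(H) = Φ⁻¹(0.3000) = -0.5244
Φ⁻¹(FA) = Φ⁻¹(0.2000) = -0.8416
c = −½·[z(H) + z(FA)] = −0.5 × (-0.5244 + (-0.8416)) = 0.6830
c > 0: the interviewer has a conservative response bias.

C = 0.68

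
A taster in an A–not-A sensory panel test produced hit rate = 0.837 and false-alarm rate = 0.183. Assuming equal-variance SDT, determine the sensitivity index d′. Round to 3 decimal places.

d′ = 1.886

z(H) = 0.9822
z(FA) = -0.9040
d' = z(H) − z(FA) = 0.9822 − (-0.9040) = 1.8862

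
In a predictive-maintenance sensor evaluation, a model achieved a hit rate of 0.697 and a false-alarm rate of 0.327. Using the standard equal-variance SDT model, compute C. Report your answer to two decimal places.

Φ⁻¹(H) = Φ⁻¹(0.697) = 0.5158
Φ⁻¹(FA) = Φ⁻¹(0.327) = -0.4482
c = −½·[z(H) + z(FA)] = −0.5 × (0.5158 + (-0.4482)) = -0.0338
c < 0: the model has a liberal response bias.

C = -0.03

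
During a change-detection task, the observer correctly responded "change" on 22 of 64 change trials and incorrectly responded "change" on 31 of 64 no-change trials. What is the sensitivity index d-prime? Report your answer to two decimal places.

d-prime = -0.36

H = 22/64 = 0.3438
FA = 31/64 = 0.4844
Φ⁻¹(H) = -0.402
Φ⁻¹(FA) = -0.039
d' = z(H) − z(FA) = -0.402 − (-0.039) = -0.363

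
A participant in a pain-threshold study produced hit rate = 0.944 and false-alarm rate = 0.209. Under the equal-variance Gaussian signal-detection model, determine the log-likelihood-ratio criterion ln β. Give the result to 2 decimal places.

z(H) = z(0.944) = 1.589
z(FA) = z(0.209) = -0.810
ln β = −½·[z(H)² − z(FA)²] = −0.5 × (2.525 − 0.656) = -0.9345

ln β = -0.93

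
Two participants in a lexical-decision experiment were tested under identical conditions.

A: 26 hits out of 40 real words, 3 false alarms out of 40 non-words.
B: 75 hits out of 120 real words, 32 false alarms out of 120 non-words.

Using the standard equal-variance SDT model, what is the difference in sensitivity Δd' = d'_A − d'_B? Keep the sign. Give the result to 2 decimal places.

Δd' = 0.88

A: z(0.6500) = 0.385, z(0.0750) = -1.440, d' = 1.825
B: z(0.6250) = 0.319, z(0.2667) = -0.623, d' = 0.942
Δd' = d'_A − d'_B = 1.825 − 0.942 = 0.883
A has the higher sensitivity.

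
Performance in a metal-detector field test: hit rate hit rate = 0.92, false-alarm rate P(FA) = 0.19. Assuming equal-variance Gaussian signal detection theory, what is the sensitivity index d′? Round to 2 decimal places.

z(0.92) = 1.405, z(0.19) = -0.878
d' = z(H) − z(FA) = 1.405 − (-0.878) = 2.283

d′ = 2.28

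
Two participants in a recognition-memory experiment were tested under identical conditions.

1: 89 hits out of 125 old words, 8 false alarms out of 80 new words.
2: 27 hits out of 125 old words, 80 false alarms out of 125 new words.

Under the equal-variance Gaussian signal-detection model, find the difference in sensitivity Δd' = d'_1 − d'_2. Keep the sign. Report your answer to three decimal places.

1: z(0.7120) = 0.5592, z(0.1000) = -1.2816, d' = 1.8408
2: z(0.2160) = -0.7858, z(0.6400) = 0.3585, d' = -1.1443
Δd' = d'_1 − d'_2 = 1.8408 − (-1.1443) = 2.9851
1 has the higher sensitivity.

Δd' = 2.985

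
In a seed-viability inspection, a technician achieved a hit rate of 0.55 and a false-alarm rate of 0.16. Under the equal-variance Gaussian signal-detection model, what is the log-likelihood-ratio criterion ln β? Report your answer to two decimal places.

ln β = 0.49

z(0.55) = 0.126, z(0.16) = -0.994
ln β = −½·[z(H)² − z(FA)²] = −0.5 × (0.016 − 0.988) = 0.486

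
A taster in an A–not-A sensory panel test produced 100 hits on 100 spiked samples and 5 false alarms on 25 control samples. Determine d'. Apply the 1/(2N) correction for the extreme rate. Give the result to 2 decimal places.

d' = 3.42

The hit rate is 100/100 = 1, so apply the 1/(2N) correction: H → 1 − 1/(2·100) = 0.99500.
z(H) = z(0.99500) = 2.576
z(FA) = z(0.20000) = -0.842
d' = 2.576 − (-0.842) = 3.418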